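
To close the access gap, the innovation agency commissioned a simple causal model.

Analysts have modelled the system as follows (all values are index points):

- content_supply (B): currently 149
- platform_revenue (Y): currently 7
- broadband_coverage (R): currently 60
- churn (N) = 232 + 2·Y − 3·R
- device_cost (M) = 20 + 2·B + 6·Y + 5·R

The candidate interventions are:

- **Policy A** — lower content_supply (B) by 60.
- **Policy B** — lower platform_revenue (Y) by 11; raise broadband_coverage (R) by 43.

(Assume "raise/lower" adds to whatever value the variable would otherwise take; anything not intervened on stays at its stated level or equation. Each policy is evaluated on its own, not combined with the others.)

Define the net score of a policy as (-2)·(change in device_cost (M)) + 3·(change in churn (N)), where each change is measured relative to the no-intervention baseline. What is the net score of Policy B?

Baseline:
  B = 149
  Y = 7
  R = 60
  N = 232 + 2·7 − 3·60 = 66
  M = 20 + 2·149 + 6·7 + 5·60 = 660
Policy B (Y − 11, R + 43):
  B = 149
  Y = 7 − 11 = -4
  R = 60 + 43 = 103
  N = 232 + 2·(-4) − 3·103 = -85
  M = 20 + 2·149 + 6·(-4) + 5·103 = 809
ΔM = 809 − 660 = 149; ΔN = -85 − 66 = -151
Score = (-2)·149 + 3·(-151) = -751

-751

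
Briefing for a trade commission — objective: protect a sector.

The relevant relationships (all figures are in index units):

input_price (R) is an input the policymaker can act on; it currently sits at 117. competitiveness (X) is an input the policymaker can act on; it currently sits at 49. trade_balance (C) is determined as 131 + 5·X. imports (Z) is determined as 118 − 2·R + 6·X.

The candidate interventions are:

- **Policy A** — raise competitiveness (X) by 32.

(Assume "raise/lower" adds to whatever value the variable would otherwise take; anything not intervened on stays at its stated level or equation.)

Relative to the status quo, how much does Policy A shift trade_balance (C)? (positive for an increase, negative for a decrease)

Baseline:
  X = 49
  C = 131 + 5·49 = 376
Policy A (X + 32):
  X = 49 + 32 = 81
  C = 131 + 5·81 = 536
Change in C: 536 − 376 = 160

160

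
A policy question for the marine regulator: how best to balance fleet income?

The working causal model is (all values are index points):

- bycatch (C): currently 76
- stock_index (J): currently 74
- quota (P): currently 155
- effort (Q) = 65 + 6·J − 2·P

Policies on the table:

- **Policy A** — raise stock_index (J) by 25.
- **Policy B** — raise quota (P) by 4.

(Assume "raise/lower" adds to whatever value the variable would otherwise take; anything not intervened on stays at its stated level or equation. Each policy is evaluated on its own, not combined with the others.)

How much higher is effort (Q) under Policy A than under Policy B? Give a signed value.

Policy A (J + 25):
  J = 74 + 25 = 99
  P = 155
  Q = 65 + 6·99 − 2·155 = 349
Policy B (P + 4):
  J = 74
  P = 155 + 4 = 159
  Q = 65 + 6·74 − 2·159 = 191
Q: 349 − 191 = 158

158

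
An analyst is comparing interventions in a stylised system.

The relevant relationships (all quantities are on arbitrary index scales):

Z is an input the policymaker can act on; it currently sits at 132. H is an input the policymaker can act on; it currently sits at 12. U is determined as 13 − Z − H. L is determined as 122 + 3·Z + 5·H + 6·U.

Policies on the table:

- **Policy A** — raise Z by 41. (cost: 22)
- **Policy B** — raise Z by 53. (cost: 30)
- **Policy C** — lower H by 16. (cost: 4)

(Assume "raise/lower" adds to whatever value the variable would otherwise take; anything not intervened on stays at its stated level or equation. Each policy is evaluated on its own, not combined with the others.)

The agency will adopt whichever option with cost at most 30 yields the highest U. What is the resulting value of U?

-115

Policy A (Z + 41):
  Z = 132 + 41 = 173
  H = 12
  U = 13 − 173 − 12 = -172
Policy B (Z + 53):
  Z = 132 + 53 = 185
  H = 12
  U = 13 − 185 − 12 = -184
Policy C (H − 16):
  Z = 132
  H = 12 − 16 = -4
  U = 13 − 132 − (-4) = -115
Comparing — Policy A: U=-172, Policy B: U=-184, Policy C: U=-115. Highest is -115 (Policy C).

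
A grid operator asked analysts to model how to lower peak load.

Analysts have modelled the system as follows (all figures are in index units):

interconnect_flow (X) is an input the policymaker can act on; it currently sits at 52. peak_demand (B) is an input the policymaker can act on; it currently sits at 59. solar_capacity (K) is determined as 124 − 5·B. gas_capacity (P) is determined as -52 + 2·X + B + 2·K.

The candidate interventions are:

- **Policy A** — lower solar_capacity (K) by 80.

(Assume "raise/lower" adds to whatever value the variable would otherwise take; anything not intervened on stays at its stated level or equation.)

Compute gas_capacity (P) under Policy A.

Policy A (K − 80):
  X = 52
  B = 59
  K = 124 − 5·59 (−80 from intervention) = -251
  P = -52 + 2·52 + 59 + 2·(-251) = -391

-391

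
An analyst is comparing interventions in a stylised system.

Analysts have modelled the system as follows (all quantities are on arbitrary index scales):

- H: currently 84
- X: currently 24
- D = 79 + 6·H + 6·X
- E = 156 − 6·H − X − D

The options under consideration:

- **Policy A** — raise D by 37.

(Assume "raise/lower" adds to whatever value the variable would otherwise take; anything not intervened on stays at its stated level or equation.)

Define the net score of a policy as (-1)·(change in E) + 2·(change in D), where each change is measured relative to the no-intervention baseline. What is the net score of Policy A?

Baseline:
  H = 84
  X = 24
  D = 79 + 6·84 + 6·24 = 727
  E = 156 − 6·84 − 24 − 727 = -1099
Policy A (D + 37):
  H = 84
  X = 24
  D = 79 + 6·84 + 6·24 (+37 from intervention) = 764
  E = 156 − 6·84 − 24 − 764 = -1136
ΔE = -1136 − (-1099) = -37; ΔD = 764 − 727 = 37
Score = (-1)·(-37) + 2·37 = 111

111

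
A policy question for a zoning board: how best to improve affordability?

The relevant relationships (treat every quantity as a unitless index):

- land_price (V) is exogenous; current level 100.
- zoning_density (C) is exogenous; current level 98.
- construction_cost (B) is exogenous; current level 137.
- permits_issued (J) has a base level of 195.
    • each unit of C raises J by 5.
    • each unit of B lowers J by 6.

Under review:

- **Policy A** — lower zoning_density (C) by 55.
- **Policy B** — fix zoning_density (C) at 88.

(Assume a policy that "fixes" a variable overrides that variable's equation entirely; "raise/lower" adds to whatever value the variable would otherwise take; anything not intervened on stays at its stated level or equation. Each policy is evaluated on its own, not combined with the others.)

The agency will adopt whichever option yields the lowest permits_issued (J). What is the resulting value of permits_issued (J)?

-412

Policy A (C − 55):
  C = 98 − 55 = 43
  B = 137
  J = 195 + 5·43 − 6·137 = -412
Policy B (C := 88):
  C = 88
  B = 137
  J = 195 + 5·88 − 6·137 = -187
Comparing — Policy A: J=-412, Policy B: J=-187. Lowest is -412 (Policy A).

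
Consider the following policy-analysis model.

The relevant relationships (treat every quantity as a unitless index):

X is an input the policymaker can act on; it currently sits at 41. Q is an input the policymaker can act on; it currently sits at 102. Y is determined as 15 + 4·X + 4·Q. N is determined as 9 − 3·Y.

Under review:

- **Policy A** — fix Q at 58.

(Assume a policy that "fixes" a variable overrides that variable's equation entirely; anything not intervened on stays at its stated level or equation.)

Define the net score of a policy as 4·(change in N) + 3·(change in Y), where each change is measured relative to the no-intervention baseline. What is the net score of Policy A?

Baseline:
  X = 41
  Q = 102
  Y = 15 + 4·41 + 4·102 = 587
  N = 9 − 3·587 = -1752
Policy A (Q := 58):
  X = 41
  Q = 58
  Y = 15 + 4·41 + 4·58 = 411
  N = 9 − 3·411 = -1224
ΔN = -1224 − (-1752) = 528; ΔY = 411 − 587 = -176
Score = 4·528 + 3·(-176) = 1584

1584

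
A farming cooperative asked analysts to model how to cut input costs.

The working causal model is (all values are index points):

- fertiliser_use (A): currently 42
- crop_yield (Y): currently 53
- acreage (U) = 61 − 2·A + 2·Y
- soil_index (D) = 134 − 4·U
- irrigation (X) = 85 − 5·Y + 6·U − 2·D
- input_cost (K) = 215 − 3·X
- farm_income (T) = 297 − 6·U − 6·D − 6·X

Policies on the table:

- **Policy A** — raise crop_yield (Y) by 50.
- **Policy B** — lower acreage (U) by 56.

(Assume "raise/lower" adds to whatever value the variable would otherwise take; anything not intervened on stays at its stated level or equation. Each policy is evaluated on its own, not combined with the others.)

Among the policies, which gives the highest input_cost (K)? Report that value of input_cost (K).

425

Policy A (Y + 50):
  A = 42
  Y = 53 + 50 = 103
  U = 61 − 2·42 + 2·103 = 183
  D = 134 − 4·183 = -598
  X = 85 − 5·103 + 6·183 − 2·(-598) = 1864
  K = 215 − 3·1864 = -5377
Policy B (U − 56):
  A = 42
  Y = 53
  U = 61 − 2·42 + 2·53 (−56 from intervention) = 27
  D = 134 − 4·27 = 26
  X = 85 − 5·53 + 6·27 − 2·26 = -70
  K = 215 − 3·(-70) = 425
Comparing — Policy A: K=-5377, Policy B: K=425. Highest is 425 (Policy B).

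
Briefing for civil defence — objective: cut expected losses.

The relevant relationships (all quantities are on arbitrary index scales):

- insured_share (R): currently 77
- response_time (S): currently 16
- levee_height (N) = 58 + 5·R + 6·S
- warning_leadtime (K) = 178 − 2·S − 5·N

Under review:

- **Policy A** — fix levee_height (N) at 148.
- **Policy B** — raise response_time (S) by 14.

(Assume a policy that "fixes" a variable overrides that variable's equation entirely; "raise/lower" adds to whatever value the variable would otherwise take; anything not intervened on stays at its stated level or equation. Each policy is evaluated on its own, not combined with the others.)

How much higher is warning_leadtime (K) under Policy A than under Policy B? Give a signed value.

2403

Policy A (N := 148):
  R = 77
  S = 16
  N = 148
  K = 178 − 2·16 − 5·148 = -594
Policy B (S + 14):
  R = 77
  S = 16 + 14 = 30
  N = 58 + 5·77 + 6·30 = 623
  K = 178 − 2·30 − 5·623 = -2997
K: -594 − (-2997) = 2403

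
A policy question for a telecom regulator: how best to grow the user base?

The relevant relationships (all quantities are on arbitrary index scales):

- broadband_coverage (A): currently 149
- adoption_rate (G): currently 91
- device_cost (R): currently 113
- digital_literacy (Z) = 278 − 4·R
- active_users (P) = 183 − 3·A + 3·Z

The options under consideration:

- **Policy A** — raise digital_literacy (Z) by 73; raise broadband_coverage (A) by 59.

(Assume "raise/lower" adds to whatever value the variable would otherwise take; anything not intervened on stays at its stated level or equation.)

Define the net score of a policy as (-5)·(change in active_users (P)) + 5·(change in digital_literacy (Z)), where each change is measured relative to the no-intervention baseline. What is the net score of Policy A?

Baseline:
  A = 149
  R = 113
  Z = 278 − 4·113 = -174
  P = 183 − 3·149 + 3·(-174) = -786
Policy A (Z + 73, A + 59):
  A = 149 + 59 = 208
  R = 113
  Z = 278 − 4·113 (+73 from intervention) = -101
  P = 183 − 3·208 + 3·(-101) = -744
ΔP = -744 − (-786) = 42; ΔZ = -101 − (-174) = 73
Score = (-5)·42 + 5·73 = 155

155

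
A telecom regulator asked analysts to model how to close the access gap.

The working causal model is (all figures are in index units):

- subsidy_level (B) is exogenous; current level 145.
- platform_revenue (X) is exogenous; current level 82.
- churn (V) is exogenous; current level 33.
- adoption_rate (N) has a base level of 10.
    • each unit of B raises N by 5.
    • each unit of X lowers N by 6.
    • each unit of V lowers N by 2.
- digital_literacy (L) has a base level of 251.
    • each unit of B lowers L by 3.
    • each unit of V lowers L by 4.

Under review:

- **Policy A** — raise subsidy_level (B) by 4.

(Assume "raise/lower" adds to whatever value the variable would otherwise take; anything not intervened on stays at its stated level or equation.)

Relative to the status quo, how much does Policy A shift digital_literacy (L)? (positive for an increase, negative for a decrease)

-12

Baseline:
  B = 145
  V = 33
  L = 251 − 3·145 − 4·33 = -316
Policy A (B + 4):
  B = 145 + 4 = 149
  V = 33
  L = 251 − 3·149 − 4·33 = -328
Change in L: -328 − (-316) = -12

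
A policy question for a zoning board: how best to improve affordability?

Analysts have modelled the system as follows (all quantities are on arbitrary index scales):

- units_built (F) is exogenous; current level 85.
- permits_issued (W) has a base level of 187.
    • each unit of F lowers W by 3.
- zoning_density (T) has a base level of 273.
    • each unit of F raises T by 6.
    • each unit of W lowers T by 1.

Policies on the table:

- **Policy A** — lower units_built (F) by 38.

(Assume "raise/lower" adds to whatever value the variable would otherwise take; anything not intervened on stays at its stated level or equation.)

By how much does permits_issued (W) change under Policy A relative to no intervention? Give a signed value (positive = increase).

Baseline:
  F = 85
  W = 187 − 3·85 = -68
Policy A (F − 38):
  F = 85 − 38 = 47
  W = 187 − 3·47 = 46
Change in W: 46 − (-68) = 114

114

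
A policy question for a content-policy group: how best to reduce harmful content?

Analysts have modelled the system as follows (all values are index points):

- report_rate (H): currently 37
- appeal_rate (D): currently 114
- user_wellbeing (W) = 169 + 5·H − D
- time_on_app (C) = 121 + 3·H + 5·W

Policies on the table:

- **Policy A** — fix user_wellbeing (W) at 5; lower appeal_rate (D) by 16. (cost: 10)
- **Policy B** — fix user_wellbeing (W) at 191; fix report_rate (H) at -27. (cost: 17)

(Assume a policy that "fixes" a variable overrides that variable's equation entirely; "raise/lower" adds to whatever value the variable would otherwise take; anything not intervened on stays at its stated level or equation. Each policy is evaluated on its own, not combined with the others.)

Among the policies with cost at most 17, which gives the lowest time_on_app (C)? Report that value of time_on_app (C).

Policy A (W := 5, D − 16):
  H = 37
  D = 114 − 16 = 98
  W = 5
  C = 121 + 3·37 + 5·5 = 257
Policy B (W := 191, H := -27):
  H = -27
  D = 114
  W = 191
  C = 121 + 3·(-27) + 5·191 = 995
Comparing — Policy A: C=257, Policy B: C=995. Lowest is 257 (Policy A).

257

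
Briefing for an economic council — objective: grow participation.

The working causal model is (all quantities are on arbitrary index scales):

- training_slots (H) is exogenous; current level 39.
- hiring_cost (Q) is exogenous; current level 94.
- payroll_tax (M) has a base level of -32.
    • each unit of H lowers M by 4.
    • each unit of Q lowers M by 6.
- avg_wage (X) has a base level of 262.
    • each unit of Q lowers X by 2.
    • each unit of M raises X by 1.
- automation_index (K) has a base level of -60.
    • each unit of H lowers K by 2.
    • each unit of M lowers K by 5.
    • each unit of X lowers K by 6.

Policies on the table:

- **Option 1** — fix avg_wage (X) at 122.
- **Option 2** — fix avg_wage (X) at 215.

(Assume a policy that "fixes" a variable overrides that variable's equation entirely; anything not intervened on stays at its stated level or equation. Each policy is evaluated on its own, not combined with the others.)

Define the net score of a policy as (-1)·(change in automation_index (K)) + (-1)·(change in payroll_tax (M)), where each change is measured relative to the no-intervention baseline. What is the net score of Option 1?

4800

Baseline:
  H = 39
  Q = 94
  M = -32 − 4·39 − 6·94 = -752
  X = 262 − 2·94 + (-752) = -678
  K = -60 − 2·39 − 5·(-752) − 6·(-678) = 7690
Option 1 (X := 122):
  H = 39
  Q = 94
  M = -32 − 4·39 − 6·94 = -752
  X = 122
  K = -60 − 2·39 − 5·(-752) − 6·122 = 2890
ΔK = 2890 − 7690 = -4800; ΔM = -752 − (-752) = 0
Score = (-1)·(-4800) + (-1)·0 = 4800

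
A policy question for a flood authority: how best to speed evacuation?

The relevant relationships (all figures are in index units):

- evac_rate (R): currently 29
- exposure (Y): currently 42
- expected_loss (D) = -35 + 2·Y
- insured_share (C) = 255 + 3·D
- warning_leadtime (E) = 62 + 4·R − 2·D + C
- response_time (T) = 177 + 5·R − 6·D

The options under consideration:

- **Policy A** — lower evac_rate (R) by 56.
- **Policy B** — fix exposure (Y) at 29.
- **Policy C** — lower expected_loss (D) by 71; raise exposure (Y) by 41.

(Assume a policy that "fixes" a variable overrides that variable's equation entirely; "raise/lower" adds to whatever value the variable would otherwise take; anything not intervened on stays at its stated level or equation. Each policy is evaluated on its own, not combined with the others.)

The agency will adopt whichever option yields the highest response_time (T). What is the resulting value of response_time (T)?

184

Policy A (R − 56):
  R = 29 − 56 = -27
  Y = 42
  D = -35 + 2·42 = 49
  T = 177 + 5·(-27) − 6·49 = -252
Policy B (Y := 29):
  R = 29
  Y = 29
  D = -35 + 2·29 = 23
  T = 177 + 5·29 − 6·23 = 184
Policy C (D − 71, Y + 41):
  R = 29
  Y = 42 + 41 = 83
  D = -35 + 2·83 (−71 from intervention) = 60
  T = 177 + 5·29 − 6·60 = -38
Comparing — Policy A: T=-252, Policy B: T=184, Policy C: T=-38. Highest is 184 (Policy B).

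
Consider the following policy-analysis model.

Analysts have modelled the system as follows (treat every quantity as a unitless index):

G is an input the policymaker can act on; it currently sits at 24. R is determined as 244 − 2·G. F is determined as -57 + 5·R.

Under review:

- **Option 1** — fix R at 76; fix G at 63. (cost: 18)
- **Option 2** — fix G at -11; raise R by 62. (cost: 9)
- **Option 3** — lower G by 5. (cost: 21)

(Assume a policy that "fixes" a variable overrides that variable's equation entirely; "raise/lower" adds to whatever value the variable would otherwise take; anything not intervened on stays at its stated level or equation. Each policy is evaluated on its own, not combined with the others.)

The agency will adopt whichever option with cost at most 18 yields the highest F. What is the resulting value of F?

1583

Option 1 (R := 76, G := 63):
  G = 63
  R = 76
  F = -57 + 5·76 = 323
Option 2 (G := -11, R + 62):
  G = -11
  R = 244 − 2·(-11) (+62 from intervention) = 328
  F = -57 + 5·328 = 1583
Comparing — Option 1: F=323, Option 2: F=1583. Highest is 1583 (Option 2).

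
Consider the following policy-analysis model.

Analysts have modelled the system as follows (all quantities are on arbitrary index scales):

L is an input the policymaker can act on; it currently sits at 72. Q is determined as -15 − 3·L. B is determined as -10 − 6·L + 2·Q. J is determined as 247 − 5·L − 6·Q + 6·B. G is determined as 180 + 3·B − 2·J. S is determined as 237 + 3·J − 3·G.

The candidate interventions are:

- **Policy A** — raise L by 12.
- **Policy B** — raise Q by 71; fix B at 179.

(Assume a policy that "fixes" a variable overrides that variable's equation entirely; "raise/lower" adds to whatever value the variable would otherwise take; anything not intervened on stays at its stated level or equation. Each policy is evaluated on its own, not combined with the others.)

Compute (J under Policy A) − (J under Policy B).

Policy A (L + 12):
  L = 72 + 12 = 84
  Q = -15 − 3·84 = -267
  B = -10 − 6·84 + 2·(-267) = -1048
  J = 247 − 5·84 − 6·(-267) + 6·(-1048) = -4859
Policy B (Q + 71, B := 179):
  L = 72
  Q = -15 − 3·72 (+71 from intervention) = -160
  B = 179
  J = 247 − 5·72 − 6·(-160) + 6·179 = 1921
J: -4859 − 1921 = -6780

-6780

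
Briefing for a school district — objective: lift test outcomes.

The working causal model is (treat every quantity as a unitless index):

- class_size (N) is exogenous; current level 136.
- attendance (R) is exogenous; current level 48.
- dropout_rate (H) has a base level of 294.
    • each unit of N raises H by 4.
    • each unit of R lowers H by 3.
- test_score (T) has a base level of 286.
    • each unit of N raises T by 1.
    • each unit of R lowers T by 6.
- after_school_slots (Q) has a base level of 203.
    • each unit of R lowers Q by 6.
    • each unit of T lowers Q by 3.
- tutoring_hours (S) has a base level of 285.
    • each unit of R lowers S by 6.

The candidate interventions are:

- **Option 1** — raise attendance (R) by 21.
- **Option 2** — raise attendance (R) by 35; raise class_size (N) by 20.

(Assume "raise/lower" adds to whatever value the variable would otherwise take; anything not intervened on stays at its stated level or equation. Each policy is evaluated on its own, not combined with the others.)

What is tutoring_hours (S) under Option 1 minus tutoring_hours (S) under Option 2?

Option 1 (R + 21):
  R = 48 + 21 = 69
  S = 285 − 6·69 = -129
Option 2 (R + 35, N + 20):
  R = 48 + 35 = 83
  S = 285 − 6·83 = -213
S: -129 − (-213) = 84

84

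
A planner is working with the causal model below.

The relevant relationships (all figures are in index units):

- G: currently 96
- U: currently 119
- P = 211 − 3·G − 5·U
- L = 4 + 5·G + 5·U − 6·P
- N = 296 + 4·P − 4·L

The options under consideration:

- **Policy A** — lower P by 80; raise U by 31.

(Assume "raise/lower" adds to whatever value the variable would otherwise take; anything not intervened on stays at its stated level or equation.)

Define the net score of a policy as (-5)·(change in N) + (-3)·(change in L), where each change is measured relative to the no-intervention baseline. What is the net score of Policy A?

Baseline:
  G = 96
  U = 119
  P = 211 − 3·96 − 5·119 = -672
  L = 4 + 5·96 + 5·119 − 6·(-672) = 5111
  N = 296 + 4·(-672) − 4·5111 = -22836
Policy A (P − 80, U + 31):
  G = 96
  U = 119 + 31 = 150
  P = 211 − 3·96 − 5·150 (−80 from intervention) = -907
  L = 4 + 5·96 + 5·150 − 6·(-907) = 6676
  N = 296 + 4·(-907) − 4·6676 = -30036
ΔN = -30036 − (-22836) = -7200; ΔL = 6676 − 5111 = 1565
Score = (-5)·(-7200) + (-3)·1565 = 31305

31305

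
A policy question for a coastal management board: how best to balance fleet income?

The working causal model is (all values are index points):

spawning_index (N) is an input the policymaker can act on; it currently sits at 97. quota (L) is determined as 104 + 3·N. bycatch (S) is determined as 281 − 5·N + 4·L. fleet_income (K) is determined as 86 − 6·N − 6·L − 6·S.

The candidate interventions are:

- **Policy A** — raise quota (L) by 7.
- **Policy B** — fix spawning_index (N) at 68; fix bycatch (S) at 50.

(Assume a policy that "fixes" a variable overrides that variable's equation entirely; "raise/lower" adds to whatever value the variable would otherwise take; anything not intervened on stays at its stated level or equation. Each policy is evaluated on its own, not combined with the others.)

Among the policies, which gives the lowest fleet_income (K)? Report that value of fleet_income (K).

-11332

Policy A (L + 7):
  N = 97
  L = 104 + 3·97 (+7 from intervention) = 402
  S = 281 − 5·97 + 4·402 = 1404
  K = 86 − 6·97 − 6·402 − 6·1404 = -11332
Policy B (N := 68, S := 50):
  N = 68
  L = 104 + 3·68 = 308
  S = 50
  K = 86 − 6·68 − 6·308 − 6·50 = -2470
Comparing — Policy A: K=-11332, Policy B: K=-2470. Lowest is -11332 (Policy A).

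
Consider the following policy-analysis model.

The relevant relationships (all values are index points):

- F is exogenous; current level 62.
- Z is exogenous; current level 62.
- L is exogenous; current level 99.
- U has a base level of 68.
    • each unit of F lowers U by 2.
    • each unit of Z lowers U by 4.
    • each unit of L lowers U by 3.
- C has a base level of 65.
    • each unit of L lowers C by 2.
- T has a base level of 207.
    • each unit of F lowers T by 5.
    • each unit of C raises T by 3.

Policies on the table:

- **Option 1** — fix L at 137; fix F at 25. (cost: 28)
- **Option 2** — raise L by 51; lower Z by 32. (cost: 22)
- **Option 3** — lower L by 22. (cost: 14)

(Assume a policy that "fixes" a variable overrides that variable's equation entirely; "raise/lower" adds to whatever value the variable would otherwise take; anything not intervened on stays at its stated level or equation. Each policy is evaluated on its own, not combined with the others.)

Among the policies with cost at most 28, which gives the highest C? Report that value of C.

-89

Option 1 (L := 137, F := 25):
  L = 137
  C = 65 − 2·137 = -209
Option 2 (L + 51, Z − 32):
  L = 99 + 51 = 150
  C = 65 − 2·150 = -235
Option 3 (L − 22):
  L = 99 − 22 = 77
  C = 65 − 2·77 = -89
Comparing — Option 1: C=-209, Option 2: C=-235, Option 3: C=-89. Highest is -89 (Option 3).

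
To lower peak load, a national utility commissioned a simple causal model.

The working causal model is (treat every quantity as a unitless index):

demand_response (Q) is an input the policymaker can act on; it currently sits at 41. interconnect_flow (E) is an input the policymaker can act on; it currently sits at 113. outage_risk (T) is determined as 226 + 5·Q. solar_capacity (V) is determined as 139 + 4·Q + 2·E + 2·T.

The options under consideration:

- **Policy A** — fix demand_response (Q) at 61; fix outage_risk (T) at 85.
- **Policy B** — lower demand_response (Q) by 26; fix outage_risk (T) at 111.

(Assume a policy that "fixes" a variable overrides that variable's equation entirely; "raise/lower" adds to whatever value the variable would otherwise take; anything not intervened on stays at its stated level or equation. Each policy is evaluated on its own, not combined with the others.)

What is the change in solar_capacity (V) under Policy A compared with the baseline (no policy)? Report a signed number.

-612

Baseline:
  Q = 41
  E = 113
  T = 226 + 5·41 = 431
  V = 139 + 4·41 + 2·113 + 2·431 = 1391
Policy A (Q := 61, T := 85):
  Q = 61
  E = 113
  T = 85
  V = 139 + 4·61 + 2·113 + 2·85 = 779
Change in V: 779 − 1391 = -612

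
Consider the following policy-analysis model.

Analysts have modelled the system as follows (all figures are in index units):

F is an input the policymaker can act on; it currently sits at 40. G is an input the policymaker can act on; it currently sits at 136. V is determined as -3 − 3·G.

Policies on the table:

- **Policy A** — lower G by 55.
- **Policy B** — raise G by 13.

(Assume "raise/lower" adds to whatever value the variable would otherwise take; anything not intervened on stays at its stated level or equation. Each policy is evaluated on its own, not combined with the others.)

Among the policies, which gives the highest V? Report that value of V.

-246

Policy A (G − 55):
  G = 136 − 55 = 81
  V = -3 − 3·81 = -246
Policy B (G + 13):
  G = 136 + 13 = 149
  V = -3 − 3·149 = -450
Comparing — Policy A: V=-246, Policy B: V=-450. Highest is -246 (Policy A).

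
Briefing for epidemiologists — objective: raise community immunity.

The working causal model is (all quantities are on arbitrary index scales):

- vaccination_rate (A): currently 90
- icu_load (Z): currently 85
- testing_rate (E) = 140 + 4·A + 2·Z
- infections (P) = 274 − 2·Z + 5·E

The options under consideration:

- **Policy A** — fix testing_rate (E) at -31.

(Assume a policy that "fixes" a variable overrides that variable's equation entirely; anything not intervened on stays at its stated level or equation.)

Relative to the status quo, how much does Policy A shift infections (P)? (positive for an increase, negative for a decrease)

Baseline:
  A = 90
  Z = 85
  E = 140 + 4·90 + 2·85 = 670
  P = 274 − 2·85 + 5·670 = 3454
Policy A (E := -31):
  A = 90
  Z = 85
  E = -31
  P = 274 − 2·85 + 5·(-31) = -51
Change in P: -51 − 3454 = -3505

-3505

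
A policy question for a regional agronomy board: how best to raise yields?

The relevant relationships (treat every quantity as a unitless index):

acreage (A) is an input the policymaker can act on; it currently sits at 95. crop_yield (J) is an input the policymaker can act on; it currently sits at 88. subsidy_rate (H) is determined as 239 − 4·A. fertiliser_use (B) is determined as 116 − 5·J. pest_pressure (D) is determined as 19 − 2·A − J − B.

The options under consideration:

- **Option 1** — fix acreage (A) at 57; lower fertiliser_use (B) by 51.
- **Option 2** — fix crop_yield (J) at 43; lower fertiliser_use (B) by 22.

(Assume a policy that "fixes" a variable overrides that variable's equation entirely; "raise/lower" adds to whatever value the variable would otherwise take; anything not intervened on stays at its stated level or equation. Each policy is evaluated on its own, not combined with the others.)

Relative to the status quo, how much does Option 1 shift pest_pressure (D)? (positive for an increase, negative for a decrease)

Baseline:
  A = 95
  J = 88
  B = 116 − 5·88 = -324
  D = 19 − 2·95 − 88 − (-324) = 65
Option 1 (A := 57, B − 51):
  A = 57
  J = 88
  B = 116 − 5·88 (−51 from intervention) = -375
  D = 19 − 2·57 − 88 − (-375) = 192
Change in D: 192 − 65 = 127

127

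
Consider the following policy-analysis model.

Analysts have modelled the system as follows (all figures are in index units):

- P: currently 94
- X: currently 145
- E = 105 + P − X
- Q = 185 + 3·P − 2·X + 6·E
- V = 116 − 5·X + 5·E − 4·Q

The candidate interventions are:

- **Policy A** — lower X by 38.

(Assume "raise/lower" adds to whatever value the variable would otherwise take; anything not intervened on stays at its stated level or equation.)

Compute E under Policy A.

Policy A (X − 38):
  P = 94
  X = 145 − 38 = 107
  E = 105 + 94 − 107 = 92

92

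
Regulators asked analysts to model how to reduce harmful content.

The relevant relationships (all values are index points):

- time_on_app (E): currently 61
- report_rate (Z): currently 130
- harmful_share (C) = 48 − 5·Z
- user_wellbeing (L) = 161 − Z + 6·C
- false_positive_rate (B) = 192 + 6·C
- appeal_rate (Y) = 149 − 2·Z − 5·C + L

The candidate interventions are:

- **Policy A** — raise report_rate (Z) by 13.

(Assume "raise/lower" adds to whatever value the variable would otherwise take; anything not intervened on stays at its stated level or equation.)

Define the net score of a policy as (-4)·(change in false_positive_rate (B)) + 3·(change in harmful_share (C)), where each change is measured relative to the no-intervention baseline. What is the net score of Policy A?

1365

Baseline:
  Z = 130
  C = 48 − 5·130 = -602
  B = 192 + 6·(-602) = -3420
Policy A (Z + 13):
  Z = 130 + 13 = 143
  C = 48 − 5·143 = -667
  B = 192 + 6·(-667) = -3810
ΔB = -3810 − (-3420) = -390; ΔC = -667 − (-602) = -65
Score = (-4)·(-390) + 3·(-65) = 1365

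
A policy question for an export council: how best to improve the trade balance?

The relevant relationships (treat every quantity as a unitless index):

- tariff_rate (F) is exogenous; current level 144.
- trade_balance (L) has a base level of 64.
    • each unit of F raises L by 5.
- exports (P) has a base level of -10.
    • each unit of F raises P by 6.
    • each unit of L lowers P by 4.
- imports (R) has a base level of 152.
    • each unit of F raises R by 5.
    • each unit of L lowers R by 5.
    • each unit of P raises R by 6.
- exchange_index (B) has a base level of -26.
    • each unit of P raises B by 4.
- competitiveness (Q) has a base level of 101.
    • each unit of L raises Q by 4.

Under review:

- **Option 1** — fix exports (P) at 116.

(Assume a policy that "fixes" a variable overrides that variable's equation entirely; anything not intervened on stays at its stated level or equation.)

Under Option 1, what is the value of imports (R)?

Option 1 (P := 116):
  F = 144
  L = 64 + 5·144 = 784
  P = 116
  R = 152 + 5·144 − 5·784 + 6·116 = -2352

-2352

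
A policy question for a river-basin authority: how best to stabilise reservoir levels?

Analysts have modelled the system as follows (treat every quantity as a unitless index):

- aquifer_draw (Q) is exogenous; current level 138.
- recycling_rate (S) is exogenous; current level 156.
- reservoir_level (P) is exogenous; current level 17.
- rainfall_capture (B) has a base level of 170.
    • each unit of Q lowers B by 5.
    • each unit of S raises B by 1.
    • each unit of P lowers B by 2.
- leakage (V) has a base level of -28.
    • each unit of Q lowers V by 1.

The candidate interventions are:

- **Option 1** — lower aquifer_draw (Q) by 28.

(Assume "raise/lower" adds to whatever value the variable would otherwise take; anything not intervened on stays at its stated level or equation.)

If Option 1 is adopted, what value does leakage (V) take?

-138

Option 1 (Q − 28):
  Q = 138 − 28 = 110
  V = -28 − 110 = -138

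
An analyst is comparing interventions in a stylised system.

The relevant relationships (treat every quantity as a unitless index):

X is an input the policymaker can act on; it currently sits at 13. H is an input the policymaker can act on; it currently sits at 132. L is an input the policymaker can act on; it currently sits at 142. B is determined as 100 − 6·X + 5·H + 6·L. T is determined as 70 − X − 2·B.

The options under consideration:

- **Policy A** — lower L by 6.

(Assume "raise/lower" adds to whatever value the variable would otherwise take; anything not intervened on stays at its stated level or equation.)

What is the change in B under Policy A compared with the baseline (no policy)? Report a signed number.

-36

Baseline:
  X = 13
  H = 132
  L = 142
  B = 100 − 6·13 + 5·132 + 6·142 = 1534
Policy A (L − 6):
  X = 13
  H = 132
  L = 142 − 6 = 136
  B = 100 − 6·13 + 5·132 + 6·136 = 1498
Change in B: 1498 − 1534 = -36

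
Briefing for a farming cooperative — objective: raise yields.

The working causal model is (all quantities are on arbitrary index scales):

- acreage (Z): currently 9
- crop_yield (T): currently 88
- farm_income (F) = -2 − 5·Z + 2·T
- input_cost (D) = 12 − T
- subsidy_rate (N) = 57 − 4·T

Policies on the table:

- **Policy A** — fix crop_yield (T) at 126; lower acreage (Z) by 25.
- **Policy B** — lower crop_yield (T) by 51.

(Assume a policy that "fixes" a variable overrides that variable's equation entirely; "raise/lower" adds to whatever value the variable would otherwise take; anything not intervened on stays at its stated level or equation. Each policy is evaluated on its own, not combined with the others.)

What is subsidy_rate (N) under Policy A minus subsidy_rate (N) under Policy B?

-356

Policy A (T := 126, Z − 25):
  T = 126
  N = 57 − 4·126 = -447
Policy B (T − 51):
  T = 88 − 51 = 37
  N = 57 − 4·37 = -91
N: -447 − (-91) = -356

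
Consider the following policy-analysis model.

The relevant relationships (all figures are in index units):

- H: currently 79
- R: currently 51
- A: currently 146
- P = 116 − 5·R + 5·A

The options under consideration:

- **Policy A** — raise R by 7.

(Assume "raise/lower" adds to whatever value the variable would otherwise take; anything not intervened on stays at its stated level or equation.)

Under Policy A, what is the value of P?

556

Policy A (R + 7):
  R = 51 + 7 = 58
  A = 146
  P = 116 − 5·58 + 5·146 = 556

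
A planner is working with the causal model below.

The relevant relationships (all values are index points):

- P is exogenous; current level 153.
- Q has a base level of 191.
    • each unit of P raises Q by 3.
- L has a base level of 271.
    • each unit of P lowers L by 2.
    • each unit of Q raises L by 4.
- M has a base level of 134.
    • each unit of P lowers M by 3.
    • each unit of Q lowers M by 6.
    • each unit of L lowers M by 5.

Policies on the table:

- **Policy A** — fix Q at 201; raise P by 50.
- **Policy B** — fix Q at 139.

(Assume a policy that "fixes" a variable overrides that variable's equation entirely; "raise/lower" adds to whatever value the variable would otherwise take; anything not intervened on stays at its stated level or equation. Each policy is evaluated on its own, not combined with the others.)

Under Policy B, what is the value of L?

Policy B (Q := 139):
  P = 153
  Q = 139
  L = 271 − 2·153 + 4·139 = 521

521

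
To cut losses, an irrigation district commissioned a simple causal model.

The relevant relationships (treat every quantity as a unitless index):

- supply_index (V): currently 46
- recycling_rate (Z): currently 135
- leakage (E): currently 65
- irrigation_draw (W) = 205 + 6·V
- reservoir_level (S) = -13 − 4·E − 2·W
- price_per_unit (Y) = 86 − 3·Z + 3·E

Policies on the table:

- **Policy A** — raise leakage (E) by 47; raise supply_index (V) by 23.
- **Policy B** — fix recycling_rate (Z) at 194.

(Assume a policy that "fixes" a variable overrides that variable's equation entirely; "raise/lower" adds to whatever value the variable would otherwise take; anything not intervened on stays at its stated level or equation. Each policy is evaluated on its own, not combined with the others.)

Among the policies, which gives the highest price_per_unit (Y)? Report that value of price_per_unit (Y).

Policy A (E + 47, V + 23):
  Z = 135
  E = 65 + 47 = 112
  Y = 86 − 3·135 + 3·112 = 17
Policy B (Z := 194):
  Z = 194
  E = 65
  Y = 86 − 3·194 + 3·65 = -301
Comparing — Policy A: Y=17, Policy B: Y=-301. Highest is 17 (Policy A).

17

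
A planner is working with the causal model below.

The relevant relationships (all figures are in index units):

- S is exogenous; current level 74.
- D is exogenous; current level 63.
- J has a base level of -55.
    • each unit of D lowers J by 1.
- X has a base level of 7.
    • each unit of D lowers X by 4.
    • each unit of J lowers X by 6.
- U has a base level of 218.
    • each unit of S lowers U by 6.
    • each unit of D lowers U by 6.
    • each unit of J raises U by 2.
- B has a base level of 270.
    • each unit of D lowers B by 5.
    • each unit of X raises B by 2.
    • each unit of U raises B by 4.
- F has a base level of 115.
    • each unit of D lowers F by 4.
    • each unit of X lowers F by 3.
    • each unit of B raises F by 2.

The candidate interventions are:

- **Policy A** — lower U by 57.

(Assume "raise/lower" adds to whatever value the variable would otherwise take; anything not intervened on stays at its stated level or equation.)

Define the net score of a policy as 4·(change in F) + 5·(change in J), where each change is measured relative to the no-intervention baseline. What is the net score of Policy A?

-1824

Baseline:
  S = 74
  D = 63
  J = -55 − 63 = -118
  X = 7 − 4·63 − 6·(-118) = 463
  U = 218 − 6·74 − 6·63 + 2·(-118) = -840
  B = 270 − 5·63 + 2·463 + 4·(-840) = -2479
  F = 115 − 4·63 − 3·463 + 2·(-2479) = -6484
Policy A (U − 57):
  S = 74
  D = 63
  J = -55 − 63 = -118
  X = 7 − 4·63 − 6·(-118) = 463
  U = 218 − 6·74 − 6·63 + 2·(-118) (−57 from intervention) = -897
  B = 270 − 5·63 + 2·463 + 4·(-897) = -2707
  F = 115 − 4·63 − 3·463 + 2·(-2707) = -6940
ΔF = -6940 − (-6484) = -456; ΔJ = -118 − (-118) = 0
Score = 4·(-456) + 5·0 = -1824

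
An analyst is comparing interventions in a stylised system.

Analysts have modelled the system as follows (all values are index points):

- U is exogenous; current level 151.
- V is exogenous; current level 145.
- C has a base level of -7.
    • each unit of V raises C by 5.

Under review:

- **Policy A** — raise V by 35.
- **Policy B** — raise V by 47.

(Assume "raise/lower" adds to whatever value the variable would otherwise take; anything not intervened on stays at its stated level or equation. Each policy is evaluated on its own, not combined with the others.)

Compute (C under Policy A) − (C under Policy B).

Policy A (V + 35):
  V = 145 + 35 = 180
  C = -7 + 5·180 = 893
Policy B (V + 47):
  V = 145 + 47 = 192
  C = -7 + 5·192 = 953
C: 893 − 953 = -60

-60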